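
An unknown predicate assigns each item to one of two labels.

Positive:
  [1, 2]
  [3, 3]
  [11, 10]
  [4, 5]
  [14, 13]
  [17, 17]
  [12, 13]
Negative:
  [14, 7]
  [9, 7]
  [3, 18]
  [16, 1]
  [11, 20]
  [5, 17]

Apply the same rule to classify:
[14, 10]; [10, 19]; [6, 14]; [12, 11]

Negative, Negative, Negative, Positive

The pattern is that an item is 'Positive' exactly when: |first − second| ≤ 1.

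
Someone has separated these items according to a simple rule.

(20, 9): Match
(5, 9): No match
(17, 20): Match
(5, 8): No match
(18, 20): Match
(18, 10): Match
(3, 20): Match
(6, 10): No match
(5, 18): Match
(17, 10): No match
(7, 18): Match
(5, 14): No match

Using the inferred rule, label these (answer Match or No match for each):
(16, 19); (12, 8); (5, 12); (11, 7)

Match, No match, No match, No match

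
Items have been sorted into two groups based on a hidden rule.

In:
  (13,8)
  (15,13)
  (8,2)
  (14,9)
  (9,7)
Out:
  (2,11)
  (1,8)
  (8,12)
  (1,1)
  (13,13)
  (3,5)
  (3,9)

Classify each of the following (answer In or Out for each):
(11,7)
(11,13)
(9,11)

Checking candidate rules against both groups, what survives is: first > second.

In, Out, Out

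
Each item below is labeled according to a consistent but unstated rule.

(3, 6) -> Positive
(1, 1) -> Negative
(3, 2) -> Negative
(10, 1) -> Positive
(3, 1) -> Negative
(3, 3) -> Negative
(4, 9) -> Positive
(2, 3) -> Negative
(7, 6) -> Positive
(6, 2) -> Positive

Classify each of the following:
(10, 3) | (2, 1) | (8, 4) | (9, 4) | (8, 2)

One predicate separates the groups cleanly: sum ≥ 8.
(10, 3): Positive (10+3 = 13). (2, 1): Negative (2+1 = 3). (8, 4): Positive (8+4 = 12). (9, 4): Positive (9+4 = 13). (8, 2): Positive (8+2 = 10).

Positive, Negative, Positive, Positive, Positive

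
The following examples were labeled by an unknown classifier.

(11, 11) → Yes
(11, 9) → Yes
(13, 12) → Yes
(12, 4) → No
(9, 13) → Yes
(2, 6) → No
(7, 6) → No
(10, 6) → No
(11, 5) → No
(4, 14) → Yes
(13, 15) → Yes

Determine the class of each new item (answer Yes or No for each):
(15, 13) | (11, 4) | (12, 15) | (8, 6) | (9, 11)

Yes, No, Yes, No, Yes

A rule that fits every label: sum ≥ 18 — true of each 'Yes' example, false of each 'No' one.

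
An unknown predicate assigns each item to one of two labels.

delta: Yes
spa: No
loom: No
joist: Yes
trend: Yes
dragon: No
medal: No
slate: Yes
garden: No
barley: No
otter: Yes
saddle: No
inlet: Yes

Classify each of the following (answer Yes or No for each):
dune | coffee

Checking candidate rules against both groups, what survives is: contains 't'.
dune: no 't', doesn't match → No.
coffee: no 't', doesn't match → No.

No, No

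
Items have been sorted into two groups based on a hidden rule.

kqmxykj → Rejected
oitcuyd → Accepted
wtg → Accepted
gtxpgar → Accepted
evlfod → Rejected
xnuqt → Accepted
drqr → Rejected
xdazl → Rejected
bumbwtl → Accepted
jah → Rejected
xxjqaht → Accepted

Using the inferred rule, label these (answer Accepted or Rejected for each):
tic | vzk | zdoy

Accepted, Rejected, Rejected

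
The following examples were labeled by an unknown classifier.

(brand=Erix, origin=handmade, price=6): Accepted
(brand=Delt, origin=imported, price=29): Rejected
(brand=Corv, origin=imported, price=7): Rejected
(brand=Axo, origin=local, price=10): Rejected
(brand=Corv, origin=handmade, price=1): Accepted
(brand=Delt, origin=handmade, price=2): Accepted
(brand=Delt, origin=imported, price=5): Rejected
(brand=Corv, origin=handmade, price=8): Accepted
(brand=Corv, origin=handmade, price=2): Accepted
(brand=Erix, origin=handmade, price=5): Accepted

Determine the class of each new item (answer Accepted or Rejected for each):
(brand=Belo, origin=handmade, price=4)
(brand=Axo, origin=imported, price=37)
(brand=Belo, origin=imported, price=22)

Accepted, Rejected, Rejected

The distinguishing property — origin is handmade — holds for all the 'Accepted' cases and none of the 'Rejected' cases.
(brand=Belo, origin=handmade, price=4): Accepted (origin is handmade).
(brand=Axo, origin=imported, price=37): Rejected (origin is imported).
(brand=Belo, origin=imported, price=22): Rejected (origin is imported).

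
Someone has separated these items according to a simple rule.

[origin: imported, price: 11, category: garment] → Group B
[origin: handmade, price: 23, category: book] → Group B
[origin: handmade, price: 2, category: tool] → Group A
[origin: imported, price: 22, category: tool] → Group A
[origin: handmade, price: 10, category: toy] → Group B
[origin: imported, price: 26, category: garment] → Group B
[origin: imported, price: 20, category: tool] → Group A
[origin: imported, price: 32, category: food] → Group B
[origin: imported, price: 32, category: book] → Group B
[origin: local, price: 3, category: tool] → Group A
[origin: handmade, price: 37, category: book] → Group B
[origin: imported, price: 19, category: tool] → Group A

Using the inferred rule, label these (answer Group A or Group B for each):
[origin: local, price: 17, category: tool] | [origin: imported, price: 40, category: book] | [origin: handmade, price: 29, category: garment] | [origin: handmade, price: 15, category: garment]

Group A, Group B, Group B, Group B

Checking candidate rules against both groups, what survives is: category is tool.
[origin: local, price: 17, category: tool] → category is tool → Group A. [origin: imported, price: 40, category: book] → category is book → Group B. [origin: handmade, price: 29, category: garment] → category is garment → Group B. [origin: handmade, price: 15, category: garment] → category is garment → Group B.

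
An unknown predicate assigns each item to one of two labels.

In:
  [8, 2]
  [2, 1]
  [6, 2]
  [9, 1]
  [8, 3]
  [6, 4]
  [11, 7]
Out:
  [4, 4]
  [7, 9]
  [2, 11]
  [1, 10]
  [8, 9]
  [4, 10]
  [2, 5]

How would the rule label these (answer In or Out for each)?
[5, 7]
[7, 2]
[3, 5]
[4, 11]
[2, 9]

Out, In, Out, Out, Out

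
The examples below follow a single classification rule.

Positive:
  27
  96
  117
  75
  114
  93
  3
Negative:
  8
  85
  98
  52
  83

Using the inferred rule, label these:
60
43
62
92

All 'Positive' examples share one property — multiple of 3 — and every 'Negative' example lacks it.
60 — 60 = 3·20, hence Positive. 43 — 43 = 3·14 + 1, hence Negative. 62 — 62 = 3·20 + 2, hence Negative. 92 — 92 = 3·30 + 2, hence Negative.

Positive, Negative, Negative, Negative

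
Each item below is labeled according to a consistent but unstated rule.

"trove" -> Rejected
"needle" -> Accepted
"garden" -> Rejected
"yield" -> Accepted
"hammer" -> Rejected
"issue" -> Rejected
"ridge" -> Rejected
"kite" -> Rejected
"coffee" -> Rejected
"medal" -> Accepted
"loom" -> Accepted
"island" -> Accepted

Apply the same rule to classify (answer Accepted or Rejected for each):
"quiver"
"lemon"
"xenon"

Rejected, Accepted, Rejected

'Accepted' ⟺ contains 'l'.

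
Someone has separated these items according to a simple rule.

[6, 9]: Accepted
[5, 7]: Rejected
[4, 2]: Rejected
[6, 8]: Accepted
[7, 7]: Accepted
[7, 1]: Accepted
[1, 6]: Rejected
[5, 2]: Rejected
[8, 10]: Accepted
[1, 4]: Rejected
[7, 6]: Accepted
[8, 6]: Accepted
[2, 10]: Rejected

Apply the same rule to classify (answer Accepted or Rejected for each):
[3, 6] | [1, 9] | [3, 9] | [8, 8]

A rule that fits every label: first ≥ 6 — true of each 'Accepted' example, false of each 'Rejected' one.
Rejected: [3, 6], since first 3.
Rejected: [1, 9], since first 1.
Rejected: [3, 9], since first 3.
Accepted: [8, 8], since first 8.

Rejected, Rejected, Rejected, Accepted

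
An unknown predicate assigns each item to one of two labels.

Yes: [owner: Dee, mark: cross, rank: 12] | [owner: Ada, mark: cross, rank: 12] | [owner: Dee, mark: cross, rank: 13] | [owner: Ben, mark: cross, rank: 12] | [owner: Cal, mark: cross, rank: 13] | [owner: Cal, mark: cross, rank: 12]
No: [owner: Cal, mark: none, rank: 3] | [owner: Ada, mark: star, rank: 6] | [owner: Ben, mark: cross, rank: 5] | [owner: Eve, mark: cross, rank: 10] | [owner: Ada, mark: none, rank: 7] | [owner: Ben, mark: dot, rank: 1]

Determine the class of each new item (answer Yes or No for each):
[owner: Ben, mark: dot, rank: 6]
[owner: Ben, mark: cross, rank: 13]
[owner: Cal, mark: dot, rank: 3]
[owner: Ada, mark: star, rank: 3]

'Yes' ⟺ rank ≥ 12.

No, Yes, No, No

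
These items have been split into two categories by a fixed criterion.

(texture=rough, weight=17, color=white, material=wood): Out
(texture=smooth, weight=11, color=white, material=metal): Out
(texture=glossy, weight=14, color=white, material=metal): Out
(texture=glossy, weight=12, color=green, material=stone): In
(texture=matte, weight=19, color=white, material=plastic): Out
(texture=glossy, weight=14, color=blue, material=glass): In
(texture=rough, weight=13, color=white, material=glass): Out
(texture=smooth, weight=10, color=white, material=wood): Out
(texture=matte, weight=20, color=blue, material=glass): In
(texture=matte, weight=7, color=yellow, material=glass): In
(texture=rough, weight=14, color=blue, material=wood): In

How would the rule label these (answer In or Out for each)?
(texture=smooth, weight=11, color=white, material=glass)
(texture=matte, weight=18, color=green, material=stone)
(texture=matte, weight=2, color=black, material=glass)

The pattern is that an item is 'In' exactly when: color is not white.

Out, In, In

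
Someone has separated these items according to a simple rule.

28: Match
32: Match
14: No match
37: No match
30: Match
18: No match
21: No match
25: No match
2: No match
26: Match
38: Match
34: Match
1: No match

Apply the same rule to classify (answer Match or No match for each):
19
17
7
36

No match, No match, No match, Match

All 'Match' examples share one property — even AND at least 21 — and every 'No match' example lacks it.
19 → 19 is odd, 19 < 21 → No match.
17 → 17 is odd, 17 < 21 → No match.
7 → 7 is odd, 7 < 21 → No match.
36 → 36 is even, 36 ≥ 21 → Match.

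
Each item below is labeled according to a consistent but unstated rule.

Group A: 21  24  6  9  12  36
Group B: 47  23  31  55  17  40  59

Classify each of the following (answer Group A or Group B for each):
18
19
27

The pattern is that an item is 'Group A' exactly when: multiple of 3.

Group A, Group B, Group A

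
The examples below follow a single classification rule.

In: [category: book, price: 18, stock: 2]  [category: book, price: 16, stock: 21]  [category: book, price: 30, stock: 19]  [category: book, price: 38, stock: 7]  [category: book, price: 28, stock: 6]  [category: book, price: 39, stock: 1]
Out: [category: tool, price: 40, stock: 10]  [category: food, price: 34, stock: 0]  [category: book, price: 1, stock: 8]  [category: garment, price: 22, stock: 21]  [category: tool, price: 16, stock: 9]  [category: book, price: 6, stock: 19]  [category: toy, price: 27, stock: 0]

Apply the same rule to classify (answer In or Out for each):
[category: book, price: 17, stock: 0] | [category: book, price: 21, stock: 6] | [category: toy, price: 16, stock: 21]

In, In, Out

The pattern is that an item is 'In' exactly when: category is book AND price ≥ 16.
[category: book, price: 17, stock: 0]: category is book, price = 17, fits → In. [category: book, price: 21, stock: 6]: category is book, price = 21, fits → In. [category: toy, price: 16, stock: 21]: category is toy, price = 16, fails the rule → Out.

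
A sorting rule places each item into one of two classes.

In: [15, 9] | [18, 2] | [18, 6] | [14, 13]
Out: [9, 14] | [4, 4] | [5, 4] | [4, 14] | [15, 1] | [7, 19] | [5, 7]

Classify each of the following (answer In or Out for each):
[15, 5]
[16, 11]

In, In

One predicate separates the groups cleanly: first > second AND sum ≥ 18.
[15, 5]: In (15 > 5, 15+5 = 20). [16, 11]: In (16 > 11, 16+11 = 27).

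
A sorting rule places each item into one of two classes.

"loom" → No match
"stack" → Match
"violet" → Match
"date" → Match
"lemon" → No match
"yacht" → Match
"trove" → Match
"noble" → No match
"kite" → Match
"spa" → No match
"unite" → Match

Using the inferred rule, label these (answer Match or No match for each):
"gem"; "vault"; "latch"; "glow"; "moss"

No match, Match, Match, No match, No match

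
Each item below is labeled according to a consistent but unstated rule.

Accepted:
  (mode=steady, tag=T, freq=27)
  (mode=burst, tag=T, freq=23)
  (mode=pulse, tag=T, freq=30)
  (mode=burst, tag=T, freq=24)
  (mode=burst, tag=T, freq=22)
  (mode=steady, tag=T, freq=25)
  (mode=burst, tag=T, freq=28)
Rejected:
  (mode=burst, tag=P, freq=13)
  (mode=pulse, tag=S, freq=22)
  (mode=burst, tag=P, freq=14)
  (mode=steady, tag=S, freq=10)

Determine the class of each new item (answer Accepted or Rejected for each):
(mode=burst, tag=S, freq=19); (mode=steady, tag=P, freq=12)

Rejected, Rejected

The classifier is using: tag is T.
(mode=burst, tag=S, freq=19): tag is S — does not fit, so Rejected. (mode=steady, tag=P, freq=12): tag is P — does not fit, so Rejected.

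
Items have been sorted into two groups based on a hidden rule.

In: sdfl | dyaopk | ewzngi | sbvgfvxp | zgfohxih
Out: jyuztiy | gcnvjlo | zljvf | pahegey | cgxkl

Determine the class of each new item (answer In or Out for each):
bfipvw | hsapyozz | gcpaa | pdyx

In, In, Out, In

Every 'In' example satisfies: even length. None of the 'Out' examples do.
bfipvw: In (length 6). hsapyozz: In (length 8). gcpaa: Out (length 5). pdyx: In (length 4).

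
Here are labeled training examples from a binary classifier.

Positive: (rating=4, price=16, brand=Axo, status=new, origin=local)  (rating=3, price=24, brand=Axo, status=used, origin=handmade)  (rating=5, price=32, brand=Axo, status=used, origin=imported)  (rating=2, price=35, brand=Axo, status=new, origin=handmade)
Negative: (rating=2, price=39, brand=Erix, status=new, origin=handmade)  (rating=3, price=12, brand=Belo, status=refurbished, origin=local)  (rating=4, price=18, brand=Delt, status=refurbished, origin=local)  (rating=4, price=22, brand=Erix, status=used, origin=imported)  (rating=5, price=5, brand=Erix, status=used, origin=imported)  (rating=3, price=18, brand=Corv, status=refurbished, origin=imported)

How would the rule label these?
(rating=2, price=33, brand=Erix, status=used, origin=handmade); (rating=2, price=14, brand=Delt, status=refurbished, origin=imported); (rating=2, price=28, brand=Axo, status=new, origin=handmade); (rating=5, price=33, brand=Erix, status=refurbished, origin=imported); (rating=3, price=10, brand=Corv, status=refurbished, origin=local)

Negative, Negative, Positive, Negative, Negative

The rule appears to be: brand is Axo.
Negative: (rating=2, price=33, brand=Erix, status=used, origin=handmade), since brand is Erix. Negative: (rating=2, price=14, brand=Delt, status=refurbished, origin=imported), since brand is Delt. Positive: (rating=2, price=28, brand=Axo, status=new, origin=handmade), since brand is Axo. Negative: (rating=5, price=33, brand=Erix, status=refurbished, origin=imported), since brand is Erix. Negative: (rating=3, price=10, brand=Corv, status=refurbished, origin=local), since brand is Corv.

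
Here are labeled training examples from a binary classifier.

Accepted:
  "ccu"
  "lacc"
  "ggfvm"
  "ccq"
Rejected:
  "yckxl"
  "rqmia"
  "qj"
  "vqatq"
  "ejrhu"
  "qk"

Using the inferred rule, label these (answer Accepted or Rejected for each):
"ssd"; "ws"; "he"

Rule: has a double letter. This holds for each 'Accepted' example and fails for each 'Rejected' one.
"ssd" → 'ss' doubled → Accepted.
"ws" → no doubled letter → Rejected.
"he" → no doubled letter → Rejected.

Accepted, Rejected, Rejected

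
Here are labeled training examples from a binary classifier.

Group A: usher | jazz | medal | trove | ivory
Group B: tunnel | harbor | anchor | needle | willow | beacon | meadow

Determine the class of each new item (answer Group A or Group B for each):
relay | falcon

One predicate separates the groups cleanly: length ≤ 5.
relay: length 5, checks out → Group A. falcon: length 6, does not pass → Group B.

Group A, Group B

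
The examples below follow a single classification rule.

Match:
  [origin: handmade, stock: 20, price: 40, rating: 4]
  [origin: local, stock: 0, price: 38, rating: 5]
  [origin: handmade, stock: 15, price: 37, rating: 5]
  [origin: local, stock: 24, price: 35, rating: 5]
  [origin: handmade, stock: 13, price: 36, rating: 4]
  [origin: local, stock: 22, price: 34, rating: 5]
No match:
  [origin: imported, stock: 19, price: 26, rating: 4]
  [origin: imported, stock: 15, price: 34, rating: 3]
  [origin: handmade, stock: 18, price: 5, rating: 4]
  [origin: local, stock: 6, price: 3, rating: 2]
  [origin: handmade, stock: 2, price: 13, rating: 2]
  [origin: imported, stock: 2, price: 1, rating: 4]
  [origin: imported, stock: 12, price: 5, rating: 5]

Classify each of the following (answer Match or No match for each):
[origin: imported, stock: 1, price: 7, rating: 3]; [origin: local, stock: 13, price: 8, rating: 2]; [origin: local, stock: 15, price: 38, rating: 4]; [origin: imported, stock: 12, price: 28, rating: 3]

No match, No match, Match, No match

The common property of the 'Match' items is: price ≥ 34 AND rating ≥ 4. No 'No match' item has it.
[origin: imported, stock: 1, price: 7, rating: 3]: price = 7, rating = 3, doesn't match → No match.
[origin: local, stock: 13, price: 8, rating: 2]: price = 8, rating = 2, doesn't match → No match.
[origin: local, stock: 15, price: 38, rating: 4]: price = 38, rating = 4, qualifies → Match.
[origin: imported, stock: 12, price: 28, rating: 3]: price = 28, rating = 3, doesn't match → No match.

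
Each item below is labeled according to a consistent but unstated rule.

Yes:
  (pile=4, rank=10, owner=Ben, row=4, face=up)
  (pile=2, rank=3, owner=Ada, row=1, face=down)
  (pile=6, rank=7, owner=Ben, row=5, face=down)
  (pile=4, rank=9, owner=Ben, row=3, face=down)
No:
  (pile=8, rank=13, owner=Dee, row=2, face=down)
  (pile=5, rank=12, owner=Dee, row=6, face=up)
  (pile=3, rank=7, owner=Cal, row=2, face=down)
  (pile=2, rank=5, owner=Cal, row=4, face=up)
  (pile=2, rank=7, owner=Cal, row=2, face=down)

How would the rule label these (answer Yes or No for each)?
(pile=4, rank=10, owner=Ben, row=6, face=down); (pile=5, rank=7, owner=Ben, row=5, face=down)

Yes, Yes

The pattern is that an item is 'Yes' exactly when: owner is Ada OR owner is Ben.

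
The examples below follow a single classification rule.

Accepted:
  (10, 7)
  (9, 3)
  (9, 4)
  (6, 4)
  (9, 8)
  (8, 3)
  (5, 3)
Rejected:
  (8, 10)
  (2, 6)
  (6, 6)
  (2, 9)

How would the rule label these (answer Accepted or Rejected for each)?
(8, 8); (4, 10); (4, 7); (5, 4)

Rejected, Rejected, Rejected, Accepted

The pattern is that an item is 'Accepted' exactly when: first > second.
(8, 8): Rejected (8 = 8). (4, 10): Rejected (4 < 10). (4, 7): Rejected (4 < 7). (5, 4): Accepted (5 > 4).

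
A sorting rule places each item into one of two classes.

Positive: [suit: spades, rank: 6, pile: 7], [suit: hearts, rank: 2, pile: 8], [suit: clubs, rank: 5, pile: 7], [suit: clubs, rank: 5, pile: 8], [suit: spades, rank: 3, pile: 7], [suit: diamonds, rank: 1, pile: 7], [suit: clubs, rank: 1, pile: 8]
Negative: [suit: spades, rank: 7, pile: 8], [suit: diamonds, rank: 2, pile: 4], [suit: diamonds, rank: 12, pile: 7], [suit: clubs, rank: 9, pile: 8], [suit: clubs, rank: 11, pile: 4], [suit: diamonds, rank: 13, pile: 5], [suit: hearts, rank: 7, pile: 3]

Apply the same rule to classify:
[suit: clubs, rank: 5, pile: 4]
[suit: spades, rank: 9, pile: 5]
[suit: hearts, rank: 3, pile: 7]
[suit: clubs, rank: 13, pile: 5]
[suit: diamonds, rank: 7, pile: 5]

Negative, Negative, Positive, Negative, Negative

The common property of the 'Positive' items is: pile ≥ 5 AND rank ≤ 6. No 'Negative' item has it.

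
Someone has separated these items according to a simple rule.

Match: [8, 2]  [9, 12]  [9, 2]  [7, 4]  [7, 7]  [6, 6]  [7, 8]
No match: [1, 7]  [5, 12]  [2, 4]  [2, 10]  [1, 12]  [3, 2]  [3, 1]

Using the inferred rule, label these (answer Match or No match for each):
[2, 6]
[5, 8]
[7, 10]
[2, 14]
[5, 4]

The simplest hypothesis consistent with all the labels is: first ≥ 6.
[2, 6] — first 2, hence No match. [5, 8] — first 5, hence No match. [7, 10] — first 7, hence Match. [2, 14] — first 2, hence No match. [5, 4] — first 5, hence No match.

No match, No match, Match, No match, No match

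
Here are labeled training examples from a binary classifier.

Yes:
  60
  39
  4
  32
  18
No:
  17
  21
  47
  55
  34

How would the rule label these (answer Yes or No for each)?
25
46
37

Yes, Yes, No

The common property of the 'Yes' items is: ≡ 4 (mod 7). No 'No' item has it.
Yes: 25, since 25 mod 7 = 4.
Yes: 46, since 46 mod 7 = 4.
No: 37, since 37 mod 7 = 2.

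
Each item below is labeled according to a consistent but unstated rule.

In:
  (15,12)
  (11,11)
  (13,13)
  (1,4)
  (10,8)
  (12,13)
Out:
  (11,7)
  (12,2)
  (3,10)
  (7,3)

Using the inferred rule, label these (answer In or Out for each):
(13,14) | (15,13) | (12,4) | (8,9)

In, In, Out, In

The pattern is that an item is 'In' exactly when: |first − second| ≤ 3.
In: (13,14), since |13−14| = 1. In: (15,13), since |15−13| = 2. Out: (12,4), since |12−4| = 8. In: (8,9), since |8−9| = 1.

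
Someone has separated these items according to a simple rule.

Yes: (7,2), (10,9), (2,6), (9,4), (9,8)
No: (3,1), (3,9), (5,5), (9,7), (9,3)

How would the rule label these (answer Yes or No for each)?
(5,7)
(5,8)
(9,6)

Rule: product is even. This holds for each 'Yes' example and fails for each 'No' one.

No, Yes, Yes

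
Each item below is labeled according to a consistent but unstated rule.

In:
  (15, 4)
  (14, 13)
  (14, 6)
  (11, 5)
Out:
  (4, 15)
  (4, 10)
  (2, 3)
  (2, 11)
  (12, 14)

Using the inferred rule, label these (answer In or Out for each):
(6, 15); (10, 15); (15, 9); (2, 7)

Out, Out, In, Out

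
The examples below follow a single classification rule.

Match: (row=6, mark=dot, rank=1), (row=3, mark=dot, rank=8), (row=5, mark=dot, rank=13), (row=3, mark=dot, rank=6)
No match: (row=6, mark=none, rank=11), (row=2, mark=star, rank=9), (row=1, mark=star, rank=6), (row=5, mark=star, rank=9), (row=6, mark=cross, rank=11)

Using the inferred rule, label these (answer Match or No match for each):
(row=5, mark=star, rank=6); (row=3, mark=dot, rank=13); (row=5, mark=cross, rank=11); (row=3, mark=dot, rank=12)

No match, Match, No match, Match

The distinguishing property — mark is dot — holds for all the 'Match' cases and none of the 'No match' cases.
(row=5, mark=star, rank=6): No match (mark is star). (row=3, mark=dot, rank=13): Match (mark is dot). (row=5, mark=cross, rank=11): No match (mark is cross). (row=3, mark=dot, rank=12): Match (mark is dot).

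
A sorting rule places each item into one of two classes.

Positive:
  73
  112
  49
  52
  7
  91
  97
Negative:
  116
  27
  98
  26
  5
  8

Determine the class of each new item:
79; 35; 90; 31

The pattern is that an item is 'Positive' exactly when: ≡ 1 (mod 3).
79 → 79 mod 3 = 1 → Positive. 35 → 35 mod 3 = 2 → Negative. 90 → 90 mod 3 = 0 → Negative. 31 → 31 mod 3 = 1 → Positive.

Positive, Negative, Negative, Positive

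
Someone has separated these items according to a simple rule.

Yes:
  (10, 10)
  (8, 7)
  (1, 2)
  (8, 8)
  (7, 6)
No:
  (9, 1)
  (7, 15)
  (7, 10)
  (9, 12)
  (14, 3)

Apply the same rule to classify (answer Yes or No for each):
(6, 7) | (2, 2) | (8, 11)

Yes, Yes, No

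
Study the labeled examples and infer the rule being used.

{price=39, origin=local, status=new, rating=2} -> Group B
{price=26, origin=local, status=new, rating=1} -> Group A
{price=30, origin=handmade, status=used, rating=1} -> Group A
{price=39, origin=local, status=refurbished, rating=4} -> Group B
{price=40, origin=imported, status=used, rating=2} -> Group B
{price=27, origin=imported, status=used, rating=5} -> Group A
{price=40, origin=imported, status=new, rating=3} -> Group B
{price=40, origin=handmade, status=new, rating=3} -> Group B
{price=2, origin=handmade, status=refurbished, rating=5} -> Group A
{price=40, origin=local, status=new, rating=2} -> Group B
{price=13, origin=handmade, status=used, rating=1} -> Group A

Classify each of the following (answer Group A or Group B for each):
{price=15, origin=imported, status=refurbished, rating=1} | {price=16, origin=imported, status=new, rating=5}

Group A, Group A

Rule: price ≤ 30. This holds for each 'Group A' example and fails for each 'Group B' one.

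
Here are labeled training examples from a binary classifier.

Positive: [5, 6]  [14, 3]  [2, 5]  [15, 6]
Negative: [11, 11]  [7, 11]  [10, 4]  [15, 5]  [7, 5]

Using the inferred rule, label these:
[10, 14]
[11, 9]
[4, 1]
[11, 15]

Negative, Negative, Positive, Negative

The classifier is using: sum is odd.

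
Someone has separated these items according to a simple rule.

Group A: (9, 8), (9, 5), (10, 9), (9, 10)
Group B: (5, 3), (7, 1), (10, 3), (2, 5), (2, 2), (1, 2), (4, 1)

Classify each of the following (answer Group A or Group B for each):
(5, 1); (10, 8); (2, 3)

Group B, Group A, Group B

All 'Group A' examples share one property — sum ≥ 14 — and every 'Group B' example lacks it.
(5, 1) — 5+1 = 6, hence Group B. (10, 8) — 10+8 = 18, hence Group A. (2, 3) — 2+3 = 5, hence Group B.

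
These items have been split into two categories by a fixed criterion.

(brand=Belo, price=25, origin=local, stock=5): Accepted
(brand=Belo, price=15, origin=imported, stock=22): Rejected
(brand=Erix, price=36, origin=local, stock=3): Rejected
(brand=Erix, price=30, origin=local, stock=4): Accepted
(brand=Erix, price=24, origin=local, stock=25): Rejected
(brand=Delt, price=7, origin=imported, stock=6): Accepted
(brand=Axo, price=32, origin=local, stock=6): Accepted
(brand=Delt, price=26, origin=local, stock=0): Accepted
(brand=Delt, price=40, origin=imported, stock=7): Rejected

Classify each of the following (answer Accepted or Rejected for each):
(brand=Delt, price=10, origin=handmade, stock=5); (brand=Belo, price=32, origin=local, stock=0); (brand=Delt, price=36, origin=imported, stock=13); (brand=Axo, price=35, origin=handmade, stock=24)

Accepted, Accepted, Rejected, Rejected

The distinguishing property — price ≤ 32 AND stock ≤ 6 — holds for all the 'Accepted' cases and none of the 'Rejected' cases.
(brand=Delt, price=10, origin=handmade, stock=5) → price = 10, stock = 5 → Accepted. (brand=Belo, price=32, origin=local, stock=0) → price = 32, stock = 0 → Accepted. (brand=Delt, price=36, origin=imported, stock=13) → price = 36, stock = 13 → Rejected. (brand=Axo, price=35, origin=handmade, stock=24) → price = 35, stock = 24 → Rejected.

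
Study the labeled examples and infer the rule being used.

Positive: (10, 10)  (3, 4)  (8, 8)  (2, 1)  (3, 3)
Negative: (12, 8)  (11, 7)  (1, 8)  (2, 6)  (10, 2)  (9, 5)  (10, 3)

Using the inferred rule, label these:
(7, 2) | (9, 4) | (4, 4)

Negative, Negative, Positive

Every 'Positive' example satisfies: |first − second| ≤ 1. None of the 'Negative' examples do.
(7, 2) — |7−2| = 5, hence Negative.
(9, 4) — |9−4| = 5, hence Negative.
(4, 4) — |4−4| = 0, hence Positive.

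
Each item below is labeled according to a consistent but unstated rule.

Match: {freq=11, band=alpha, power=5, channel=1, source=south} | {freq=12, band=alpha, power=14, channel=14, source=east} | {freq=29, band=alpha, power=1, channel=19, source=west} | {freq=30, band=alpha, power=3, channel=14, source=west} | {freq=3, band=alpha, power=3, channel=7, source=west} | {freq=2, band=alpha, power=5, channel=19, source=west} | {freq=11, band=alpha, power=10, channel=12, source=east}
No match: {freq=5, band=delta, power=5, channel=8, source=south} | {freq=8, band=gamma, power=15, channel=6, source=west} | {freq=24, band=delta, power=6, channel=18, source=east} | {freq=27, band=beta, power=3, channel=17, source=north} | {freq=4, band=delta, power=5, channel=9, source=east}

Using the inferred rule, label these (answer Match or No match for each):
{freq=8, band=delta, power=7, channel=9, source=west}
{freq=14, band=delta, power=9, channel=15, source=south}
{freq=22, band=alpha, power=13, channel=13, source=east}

Checking candidate rules against both groups, what survives is: band is alpha.
{freq=8, band=delta, power=7, channel=9, source=west}: No match (band is delta). {freq=14, band=delta, power=9, channel=15, source=south}: No match (band is delta). {freq=22, band=alpha, power=13, channel=13, source=east}: Match (band is alpha).

No match, No match, Match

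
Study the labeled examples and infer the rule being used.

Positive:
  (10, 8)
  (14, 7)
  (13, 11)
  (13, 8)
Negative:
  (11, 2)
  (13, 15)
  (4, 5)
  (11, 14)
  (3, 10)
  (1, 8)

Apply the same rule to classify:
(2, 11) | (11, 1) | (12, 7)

All 'Positive' examples share one property — first > second AND sum ≥ 18 — and every 'Negative' example lacks it.
(2, 11): 2 < 11, 2+11 = 13 — doesn't qualify, so Negative.
(11, 1): 11 > 1, 11+1 = 12 — doesn't qualify, so Negative.
(12, 7): 12 > 7, 12+7 = 19 — meets the rule, so Positive.

Negative, Negative, Positive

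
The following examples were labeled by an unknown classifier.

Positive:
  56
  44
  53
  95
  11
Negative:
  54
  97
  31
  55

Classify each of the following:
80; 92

Positive, Positive

A rule that fits every label: ≡ 2 (mod 3) — true of each 'Positive' example, false of each 'Negative' one.
80: Positive (80 mod 3 = 2). 92: Positive (92 mod 3 = 2).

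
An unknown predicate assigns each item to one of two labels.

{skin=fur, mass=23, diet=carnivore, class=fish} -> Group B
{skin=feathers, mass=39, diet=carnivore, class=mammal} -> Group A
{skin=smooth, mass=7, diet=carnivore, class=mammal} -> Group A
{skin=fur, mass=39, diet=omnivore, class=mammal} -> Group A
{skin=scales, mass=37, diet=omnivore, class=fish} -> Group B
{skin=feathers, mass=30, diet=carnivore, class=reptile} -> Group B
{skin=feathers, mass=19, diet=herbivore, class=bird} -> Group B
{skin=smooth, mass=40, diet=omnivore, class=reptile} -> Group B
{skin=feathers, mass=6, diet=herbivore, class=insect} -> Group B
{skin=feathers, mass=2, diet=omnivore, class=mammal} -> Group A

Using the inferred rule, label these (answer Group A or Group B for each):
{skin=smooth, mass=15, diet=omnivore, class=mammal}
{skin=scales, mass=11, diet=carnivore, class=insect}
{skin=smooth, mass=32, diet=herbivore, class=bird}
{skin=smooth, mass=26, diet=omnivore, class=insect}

'Group A' ⟺ class is mammal.
{skin=smooth, mass=15, diet=omnivore, class=mammal} → class is mammal → Group A.
{skin=scales, mass=11, diet=carnivore, class=insect} → class is insect → Group B.
{skin=smooth, mass=32, diet=herbivore, class=bird} → class is bird → Group B.
{skin=smooth, mass=26, diet=omnivore, class=insect} → class is insect → Group B.

Group A, Group B, Group B, Group B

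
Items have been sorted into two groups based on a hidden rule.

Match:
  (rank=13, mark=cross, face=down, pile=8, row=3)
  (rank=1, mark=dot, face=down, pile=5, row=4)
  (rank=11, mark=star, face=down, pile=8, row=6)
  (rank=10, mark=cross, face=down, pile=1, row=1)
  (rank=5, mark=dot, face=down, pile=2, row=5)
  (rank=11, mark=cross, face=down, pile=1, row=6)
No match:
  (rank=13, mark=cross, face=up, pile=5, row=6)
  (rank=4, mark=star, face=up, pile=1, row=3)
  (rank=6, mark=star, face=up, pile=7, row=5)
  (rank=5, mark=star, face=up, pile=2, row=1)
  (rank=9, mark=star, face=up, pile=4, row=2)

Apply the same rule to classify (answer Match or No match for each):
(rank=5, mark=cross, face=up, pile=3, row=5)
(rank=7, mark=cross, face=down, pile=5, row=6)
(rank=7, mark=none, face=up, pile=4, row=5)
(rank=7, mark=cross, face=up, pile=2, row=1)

No match, Match, No match, No match

Every 'Match' example satisfies: face is down. None of the 'No match' examples do.
(rank=5, mark=cross, face=up, pile=3, row=5) → face is up → No match.
(rank=7, mark=cross, face=down, pile=5, row=6) → face is down → Match.
(rank=7, mark=none, face=up, pile=4, row=5) → face is up → No match.
(rank=7, mark=cross, face=up, pile=2, row=1) → face is up → No match.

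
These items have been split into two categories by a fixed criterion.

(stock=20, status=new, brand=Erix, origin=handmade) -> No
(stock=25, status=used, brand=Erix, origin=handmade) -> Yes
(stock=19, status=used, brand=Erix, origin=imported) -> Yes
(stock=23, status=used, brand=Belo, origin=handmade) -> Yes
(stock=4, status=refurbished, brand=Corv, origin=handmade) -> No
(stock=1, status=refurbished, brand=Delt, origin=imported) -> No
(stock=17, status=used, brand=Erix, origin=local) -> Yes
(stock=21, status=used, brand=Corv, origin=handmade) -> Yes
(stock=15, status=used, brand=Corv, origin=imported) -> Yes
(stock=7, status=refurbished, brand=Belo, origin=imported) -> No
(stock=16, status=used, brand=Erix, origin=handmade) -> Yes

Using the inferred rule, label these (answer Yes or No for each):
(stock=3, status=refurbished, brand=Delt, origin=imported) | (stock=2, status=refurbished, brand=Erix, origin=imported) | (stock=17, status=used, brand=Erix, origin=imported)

No, No, Yes

All 'Yes' examples share one property — status is used — and every 'No' example lacks it.
(stock=3, status=refurbished, brand=Delt, origin=imported): No (status is refurbished). (stock=2, status=refurbished, brand=Erix, origin=imported): No (status is refurbished). (stock=17, status=used, brand=Erix, origin=imported): Yes (status is used).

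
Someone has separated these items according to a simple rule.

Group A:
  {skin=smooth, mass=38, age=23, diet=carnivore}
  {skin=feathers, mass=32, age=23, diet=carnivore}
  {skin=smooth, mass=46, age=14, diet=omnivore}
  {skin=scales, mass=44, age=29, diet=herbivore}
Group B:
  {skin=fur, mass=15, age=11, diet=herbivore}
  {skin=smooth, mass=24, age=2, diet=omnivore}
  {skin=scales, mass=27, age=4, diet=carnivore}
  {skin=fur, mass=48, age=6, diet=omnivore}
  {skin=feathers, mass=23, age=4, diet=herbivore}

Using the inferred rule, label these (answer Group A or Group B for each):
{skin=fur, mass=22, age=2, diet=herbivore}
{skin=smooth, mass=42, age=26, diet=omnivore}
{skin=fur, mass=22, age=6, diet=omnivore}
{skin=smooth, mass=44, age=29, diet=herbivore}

The distinguishing property — age ≥ 14 — holds for all the 'Group A' cases and none of the 'Group B' cases.
Group B: {skin=fur, mass=22, age=2, diet=herbivore}, since age = 2. Group A: {skin=smooth, mass=42, age=26, diet=omnivore}, since age = 26. Group B: {skin=fur, mass=22, age=6, diet=omnivore}, since age = 6. Group A: {skin=smooth, mass=44, age=29, diet=herbivore}, since age = 29.

Group B, Group A, Group B, Group A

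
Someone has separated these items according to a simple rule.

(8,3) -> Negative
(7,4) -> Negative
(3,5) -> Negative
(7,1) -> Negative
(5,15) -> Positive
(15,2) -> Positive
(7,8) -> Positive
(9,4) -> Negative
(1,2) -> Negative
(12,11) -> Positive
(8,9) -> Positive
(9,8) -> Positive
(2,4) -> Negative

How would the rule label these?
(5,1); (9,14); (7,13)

Every 'Positive' example satisfies: sum ≥ 15. None of the 'Negative' examples do.

Negative, Positive, Positive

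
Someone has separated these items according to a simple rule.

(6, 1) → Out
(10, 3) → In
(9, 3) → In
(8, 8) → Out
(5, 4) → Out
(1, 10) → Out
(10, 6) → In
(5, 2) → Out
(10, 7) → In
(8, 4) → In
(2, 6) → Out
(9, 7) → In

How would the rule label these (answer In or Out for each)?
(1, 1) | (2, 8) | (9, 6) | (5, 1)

The simplest hypothesis consistent with all the labels is: first > second AND sum ≥ 11.
(1, 1) — 1 = 1, 1+1 = 2, hence Out. (2, 8) — 2 < 8, 2+8 = 10, hence Out. (9, 6) — 9 > 6, 9+6 = 15, hence In. (5, 1) — 5 > 1, 5+1 = 6, hence Out.

Out, Out, In, Out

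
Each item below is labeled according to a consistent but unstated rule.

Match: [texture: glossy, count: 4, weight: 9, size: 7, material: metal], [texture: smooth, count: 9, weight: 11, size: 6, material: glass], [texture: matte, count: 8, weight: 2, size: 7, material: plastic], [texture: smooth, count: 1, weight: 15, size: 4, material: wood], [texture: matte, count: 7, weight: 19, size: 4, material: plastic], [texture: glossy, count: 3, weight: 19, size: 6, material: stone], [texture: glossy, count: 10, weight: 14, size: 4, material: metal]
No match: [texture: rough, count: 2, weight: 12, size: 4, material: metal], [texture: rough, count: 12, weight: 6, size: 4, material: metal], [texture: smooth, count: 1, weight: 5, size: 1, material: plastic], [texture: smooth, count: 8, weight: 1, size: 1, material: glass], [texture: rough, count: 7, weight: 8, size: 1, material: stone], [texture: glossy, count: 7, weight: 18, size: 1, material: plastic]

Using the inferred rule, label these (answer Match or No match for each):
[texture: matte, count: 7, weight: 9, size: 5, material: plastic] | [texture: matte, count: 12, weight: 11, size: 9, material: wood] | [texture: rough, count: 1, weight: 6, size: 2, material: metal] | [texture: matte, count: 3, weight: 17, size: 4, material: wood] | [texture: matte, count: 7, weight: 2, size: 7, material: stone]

One predicate separates the groups cleanly: texture is not rough AND size ≥ 4.
[texture: matte, count: 7, weight: 9, size: 5, material: plastic]: Match (texture is matte, size = 5). [texture: matte, count: 12, weight: 11, size: 9, material: wood]: Match (texture is matte, size = 9). [texture: rough, count: 1, weight: 6, size: 2, material: metal]: No match (texture is rough, size = 2). [texture: matte, count: 3, weight: 17, size: 4, material: wood]: Match (texture is matte, size = 4). [texture: matte, count: 7, weight: 2, size: 7, material: stone]: Match (texture is matte, size = 7).

Match, Match, No match, Match, Match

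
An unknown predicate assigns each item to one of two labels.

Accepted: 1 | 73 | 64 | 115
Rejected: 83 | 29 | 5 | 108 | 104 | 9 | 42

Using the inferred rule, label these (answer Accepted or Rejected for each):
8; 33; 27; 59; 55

Rejected, Rejected, Rejected, Rejected, Accepted

Checking candidate rules against both groups, what survives is: ≡ 1 (mod 3).
8 → 8 mod 3 = 2 → Rejected. 33 → 33 mod 3 = 0 → Rejected. 27 → 27 mod 3 = 0 → Rejected. 59 → 59 mod 3 = 2 → Rejected. 55 → 55 mod 3 = 1 → Accepted.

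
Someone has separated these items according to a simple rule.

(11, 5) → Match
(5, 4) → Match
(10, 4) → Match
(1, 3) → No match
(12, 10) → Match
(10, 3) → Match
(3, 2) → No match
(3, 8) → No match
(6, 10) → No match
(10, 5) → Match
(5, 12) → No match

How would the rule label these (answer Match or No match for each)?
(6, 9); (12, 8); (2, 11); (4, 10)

No match, Match, No match, No match

The simplest hypothesis consistent with all the labels is: first > second AND sum ≥ 9.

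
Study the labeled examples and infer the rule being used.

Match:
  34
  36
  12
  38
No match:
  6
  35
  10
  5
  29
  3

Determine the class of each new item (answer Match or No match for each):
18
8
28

Match, No match, Match

The simplest hypothesis consistent with all the labels is: even AND at least 12.
Match: 18, since 18 is even, 18 ≥ 12. No match: 8, since 8 is even, 8 < 12. Match: 28, since 28 is even, 28 ≥ 12.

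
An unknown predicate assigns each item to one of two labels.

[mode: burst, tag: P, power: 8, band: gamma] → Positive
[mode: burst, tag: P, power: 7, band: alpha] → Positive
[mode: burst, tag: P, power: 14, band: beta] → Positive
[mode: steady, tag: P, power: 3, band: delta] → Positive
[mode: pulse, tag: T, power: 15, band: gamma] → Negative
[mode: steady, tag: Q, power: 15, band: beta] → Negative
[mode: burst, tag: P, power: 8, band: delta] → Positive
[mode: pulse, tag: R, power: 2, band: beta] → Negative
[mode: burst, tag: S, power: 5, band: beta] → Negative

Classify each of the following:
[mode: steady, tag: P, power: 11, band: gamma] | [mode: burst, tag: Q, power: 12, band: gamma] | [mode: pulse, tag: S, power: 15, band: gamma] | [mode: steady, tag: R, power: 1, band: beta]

Positive, Negative, Negative, Negative

The common property of the 'Positive' items is: tag is P. No 'Negative' item has it.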